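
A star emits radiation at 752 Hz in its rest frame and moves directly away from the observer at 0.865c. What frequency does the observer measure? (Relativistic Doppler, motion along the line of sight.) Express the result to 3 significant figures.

202 Hz

Relativistic Doppler (source moving away): f_obs = f_src · √((1−β)/(1+β)).
With β = 0.865: factor = √(0.135/1.865) = 0.26905.
f_obs = 752 × 0.26905 = 202 Hz.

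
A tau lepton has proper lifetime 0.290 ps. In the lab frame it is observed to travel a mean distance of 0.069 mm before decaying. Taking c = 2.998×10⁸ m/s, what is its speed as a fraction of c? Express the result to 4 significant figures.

Lab distance = (lab lifetime)·v = γτ·βc, so βγ = d/(cτ) = 6.900×10^-5/(2.998×10⁸ × 2.900×10^-13) = 0.79363.
With βγ = 0.79363: γ² = 1 + (βγ)² = 1.629849, and β = (βγ)/γ = 0.79363/1.27666 = 0.6216.

0.6216c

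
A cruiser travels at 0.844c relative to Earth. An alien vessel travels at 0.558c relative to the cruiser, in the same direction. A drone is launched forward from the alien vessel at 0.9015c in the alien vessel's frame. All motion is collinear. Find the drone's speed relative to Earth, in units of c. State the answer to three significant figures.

0.998c

First combine the drone and alien vessel (S''→S'): u₁ = (0.9015 + 0.558)/(1 + 0.9015×0.558) = 1.4595/1.503037 = 0.97103.
Then combine with the cruiser (S'→S): u = (0.97103 + 0.844)/(1 + 0.97103×0.844) = 1.81503/1.81954932 = 0.99752.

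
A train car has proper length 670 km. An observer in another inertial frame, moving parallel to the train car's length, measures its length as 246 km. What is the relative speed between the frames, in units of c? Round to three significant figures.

0.930c

Length contraction gives γ = L₀/L = 670/246 = 2.7236.
β = √(1 − 1/γ²) = √0.865193 = 0.930.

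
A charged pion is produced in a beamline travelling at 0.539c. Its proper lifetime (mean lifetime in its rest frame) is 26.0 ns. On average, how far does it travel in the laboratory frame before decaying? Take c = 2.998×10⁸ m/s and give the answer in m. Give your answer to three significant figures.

4.99 m

Lorentz factor: γ = (1 − 0.290521)^(−1/2) = 1.1872.
Lab-frame lifetime: Δt = γτ = 1.1872 × 26.0 ns = 30.867 ns.
Distance: d = vΔt = 0.539 × 2.998×10⁸ m/s × 3.0867×10^-8 s = 4.99 m.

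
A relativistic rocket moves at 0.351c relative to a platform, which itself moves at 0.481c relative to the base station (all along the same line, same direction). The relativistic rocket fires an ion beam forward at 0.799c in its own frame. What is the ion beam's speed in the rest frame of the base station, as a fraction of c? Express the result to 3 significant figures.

0.963c

First combine the ion beam and relativistic rocket (S''→S'): u₁ = (0.799 + 0.351)/(1 + 0.799×0.351) = 1.15/1.280449 = 0.89812.
Then combine with the platform (S'→S): u = (0.89812 + 0.481)/(1 + 0.89812×0.481) = 1.37912/1.43199572 = 0.96308.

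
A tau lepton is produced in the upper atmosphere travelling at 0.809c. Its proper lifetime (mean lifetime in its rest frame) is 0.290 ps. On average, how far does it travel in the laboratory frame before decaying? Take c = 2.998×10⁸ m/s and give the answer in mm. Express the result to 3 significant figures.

γ = 1/√(1 − β²) = 1/√(1 − 0.654481) = 1/√0.345519 = 1/0.587809 = 1.7012.
Lab-frame lifetime: Δt = γτ = 1.7012 × 0.290 ps = 0.49335 ps.
Distance: d = vΔt = 0.809 × 2.998×10⁸ m/s × 4.9335×10^-13 s = 1.20×10^-4 m = 0.120 mm.

0.120 mm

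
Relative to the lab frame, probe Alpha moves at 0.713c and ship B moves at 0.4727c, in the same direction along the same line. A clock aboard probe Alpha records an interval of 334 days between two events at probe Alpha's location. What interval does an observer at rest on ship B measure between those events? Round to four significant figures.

358.4 days

Speed of probe Alpha in ship B's frame: u = (v_A − v_B)/(1 − v_A v_B/c²) = (0.713 − 0.4727)/(1 − 0.713×0.4727) = 0.2403/0.6629649 = 0.36246; |u| = 0.36246c.
At |u| = 0.36246c, γ = (1 − 0.131377)^(−1/2) = 1.073.
The clock on probe Alpha records proper time, so ship B measures Δt = γΔτ = 1.073 × 334 = 358.4 days.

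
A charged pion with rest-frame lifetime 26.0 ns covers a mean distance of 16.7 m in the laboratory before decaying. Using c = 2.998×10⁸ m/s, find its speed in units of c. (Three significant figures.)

0.906c

d = βγcτ ⇒ βγ = d/(cτ) = 16.70 m / (7.7948 m) = 2.1425.
β = (βγ)/√(1+(βγ)²) = 2.1425/√5.59031 = 0.906.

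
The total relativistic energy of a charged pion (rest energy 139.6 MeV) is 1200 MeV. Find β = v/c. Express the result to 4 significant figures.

Total energy E = γmc² gives γ = 1200/139.6 = 8.596.
Hence β = √(1 − 1/γ²) = √(1 − 0.0135334) = √0.9864666 = 0.9932.

0.9932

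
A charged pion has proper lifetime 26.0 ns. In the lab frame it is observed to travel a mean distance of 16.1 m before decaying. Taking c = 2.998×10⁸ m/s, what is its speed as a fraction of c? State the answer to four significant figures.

Let x = d/(cτ) = 16.10 m / (2.998×10⁸ m/s × 2.600×10^-8 s) = 2.0655. Since d = βγcτ, x = βγ = β/√(1−β²).
Solving: β² = x²/(1+x²) = 4.26629/5.26629 = 0.810113, so β = 0.9001.

0.9001c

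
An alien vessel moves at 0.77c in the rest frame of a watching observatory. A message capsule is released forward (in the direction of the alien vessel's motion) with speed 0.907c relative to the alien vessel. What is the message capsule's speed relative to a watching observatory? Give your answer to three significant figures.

0.987c

In units of c, u = (u' + v)/(1 + u'v) with u' = 0.907 and v = 0.77.
Numerator: 0.907 + 0.77 = 1.677. Denominator: 1 + (0.907)(0.77) = 1.69839.
u = 1.677/1.69839 = 0.98741, so the speed is 0.987c.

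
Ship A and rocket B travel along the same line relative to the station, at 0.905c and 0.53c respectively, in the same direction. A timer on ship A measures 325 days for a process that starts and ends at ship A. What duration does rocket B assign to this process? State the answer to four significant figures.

468.8 days

The velocity of ship A relative to rocket B is (0.905 − 0.53)c / (1 − 0.905×0.53) = 0.72067c; relative speed 0.72067c.
At |u| = 0.72067c, γ = (1 − 0.519365)^(−1/2) = 1.4424.
Ship A's interval is proper; time dilation gives Δt_B = γΔτ = 1.4424 × 325 days = 468.8 days.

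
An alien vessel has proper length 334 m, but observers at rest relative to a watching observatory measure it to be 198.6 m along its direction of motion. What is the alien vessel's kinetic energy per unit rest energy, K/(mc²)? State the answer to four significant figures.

0.6818

From L = L₀/γ: γ = 334/198.6 = 1.68177.
Since K = (γ−1)mc², K/(mc²) = 1.68177 − 1 = 0.6818.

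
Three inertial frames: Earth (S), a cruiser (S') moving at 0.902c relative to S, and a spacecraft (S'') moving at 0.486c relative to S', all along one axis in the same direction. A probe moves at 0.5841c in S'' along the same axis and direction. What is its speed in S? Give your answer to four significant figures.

First combine the probe and spacecraft (S''→S'): u₁ = (0.5841 + 0.486)/(1 + 0.5841×0.486) = 1.0701/1.2838726 = 0.83349.
Then combine with the cruiser (S'→S): u = (0.83349 + 0.902)/(1 + 0.83349×0.902) = 1.73549/1.75180798 = 0.99069.

0.9907c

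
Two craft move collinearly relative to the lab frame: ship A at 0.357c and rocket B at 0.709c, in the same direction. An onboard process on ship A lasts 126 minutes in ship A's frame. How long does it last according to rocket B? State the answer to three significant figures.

Transform ship A's velocity into rocket B's frame: (0.357 − 0.709)/(1 − 0.357·0.709) = −0.352/0.746887, so the relative speed is 0.47129c.
γ for this relative speed: γ = 1/√(1 − 0.222114) = 1.1338.
Ship A's interval is proper; time dilation gives Δt_B = γΔτ = 1.1338 × 126 minutes = 143 minutes.

143 minutes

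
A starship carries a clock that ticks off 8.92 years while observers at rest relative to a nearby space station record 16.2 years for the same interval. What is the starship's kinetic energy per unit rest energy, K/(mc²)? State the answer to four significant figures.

The time-dilation ratio gives γ = 16.2/8.92 = 1.81614.
Since K = (γ−1)mc², K/(mc²) = 1.81614 − 1 = 0.8161.

0.8161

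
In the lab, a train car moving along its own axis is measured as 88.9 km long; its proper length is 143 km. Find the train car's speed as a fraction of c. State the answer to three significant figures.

0.783c

Length contraction gives γ = L₀/L = 143/88.9 = 1.6085.
β = √(1 − 1/γ²) = √0.613493 = 0.783.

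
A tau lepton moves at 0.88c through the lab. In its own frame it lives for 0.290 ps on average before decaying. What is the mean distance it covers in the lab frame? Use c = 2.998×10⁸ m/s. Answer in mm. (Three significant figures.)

0.161 mm

β² = 0.7744, so γ = 1/√0.2256 = 2.1054.
Lab-frame lifetime: Δt = γτ = 2.1054 × 0.290 ps = 0.61057 ps.
Distance: d = vΔt = 0.88 × 2.998×10⁸ m/s × 6.1057×10^-13 s = 1.61×10^-4 m = 0.161 mm.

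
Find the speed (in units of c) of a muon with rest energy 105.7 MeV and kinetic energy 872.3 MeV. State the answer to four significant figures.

γ = 1 + K/(mc²) = 1 + 872.3/105.7 = 9.2526.
β = √(1 − 1/γ²) = √(1 − 0.0116808) = √0.9883192 = 0.9941.

0.9941c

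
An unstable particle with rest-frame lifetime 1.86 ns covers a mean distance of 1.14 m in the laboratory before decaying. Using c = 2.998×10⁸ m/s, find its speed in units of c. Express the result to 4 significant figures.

0.8983c

d = βγcτ ⇒ βγ = d/(cτ) = 1.140 m / (0.557628 m) = 2.0444.
β = (βγ)/√(1+(βγ)²) = 2.0444/√5.17957 = 0.8983.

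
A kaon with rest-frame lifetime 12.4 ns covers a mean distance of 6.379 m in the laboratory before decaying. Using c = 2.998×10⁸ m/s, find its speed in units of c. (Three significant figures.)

0.864c

d = βγcτ ⇒ βγ = d/(cτ) = 6.379 m / (3.71752 m) = 1.7159.
β = (βγ)/√(1+(βγ)²) = 1.7159/√3.94431 = 0.864.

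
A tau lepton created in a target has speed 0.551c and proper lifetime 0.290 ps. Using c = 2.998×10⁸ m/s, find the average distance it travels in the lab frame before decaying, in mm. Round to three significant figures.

Lorentz factor: γ = (1 − 0.303601)^(−1/2) = 1.1983.
Lab-frame lifetime: Δt = γτ = 1.1983 × 0.290 ps = 0.34751 ps.
Distance: d = vΔt = 0.551 × 2.998×10⁸ m/s × 3.4751×10^-13 s = 5.74×10^-5 m = 0.0574 mm.

0.0574 mm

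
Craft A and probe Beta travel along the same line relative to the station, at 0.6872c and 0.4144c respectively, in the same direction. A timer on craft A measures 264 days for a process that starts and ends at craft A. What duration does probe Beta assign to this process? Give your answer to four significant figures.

285.6 days

Speed of craft A in probe Beta's frame: u = (v_A − v_B)/(1 − v_A v_B/c²) = (0.6872 − 0.4144)/(1 − 0.6872×0.4144) = 0.2728/0.71522432 = 0.38142; |u| = 0.38142c.
At |u| = 0.38142c, γ = (1 − 0.145481)^(−1/2) = 1.0818.
The clock on craft A records proper time, so probe Beta measures Δt = γΔτ = 1.0818 × 264 = 285.6 days.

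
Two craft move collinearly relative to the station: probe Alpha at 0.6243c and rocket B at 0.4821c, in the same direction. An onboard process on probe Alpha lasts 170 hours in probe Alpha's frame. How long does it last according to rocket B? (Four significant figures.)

Speed of probe Alpha in rocket B's frame: u = (v_A − v_B)/(1 − v_A v_B/c²) = (0.6243 − 0.4821)/(1 − 0.6243×0.4821) = 0.1422/0.69902497 = 0.20343; |u| = 0.20343c.
At |u| = 0.20343c, γ = (1 − 0.0413838)^(−1/2) = 1.0214.
Probe Alpha's interval is proper; time dilation gives Δt_B = γΔτ = 1.0214 × 170 hours = 173.6 hours.

173.6 hours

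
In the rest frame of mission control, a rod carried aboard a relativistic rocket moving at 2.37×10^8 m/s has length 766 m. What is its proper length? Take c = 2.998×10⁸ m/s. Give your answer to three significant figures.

β = v/c = (2.37×10^8 m/s)/(2.998×10⁸ m/s) = 0.790527.
With β = 0.790527, γ = 1/√(1 − 0.790527²) = 1/√0.3750671 = 1.6328.
Proper length: L₀ = γ·L = 1.6328 × 766 = 1250 m.

1250 m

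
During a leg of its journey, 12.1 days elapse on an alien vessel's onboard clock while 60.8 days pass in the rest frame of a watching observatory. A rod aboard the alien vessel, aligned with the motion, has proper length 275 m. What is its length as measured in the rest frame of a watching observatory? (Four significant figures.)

54.73 m

γ = Δt/Δτ = 60.8/12.1 = 5.02479.
L = L₀/γ = 275/5.02479 = 54.73 m.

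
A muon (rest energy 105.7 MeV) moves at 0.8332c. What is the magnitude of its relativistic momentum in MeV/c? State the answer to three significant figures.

159 MeV/c

γ = 1/√(1 − β²) = 1/√(1 − 0.69422224) = 1/√0.30577776 = 1/0.552972 = 1.8084.
Momentum: p = γβ·mc = 1.8084 × 0.8332 × 105.7 MeV/c = 159 MeV/c.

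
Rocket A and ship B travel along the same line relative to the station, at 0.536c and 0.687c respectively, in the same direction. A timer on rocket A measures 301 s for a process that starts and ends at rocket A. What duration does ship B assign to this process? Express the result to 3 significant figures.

310 s

Transform rocket A's velocity into ship B's frame: (0.536 − 0.687)/(1 − 0.536·0.687) = −0.151/0.631768, so the relative speed is 0.23901c.
γ for this relative speed: γ = 1/√(1 − 0.0571258) = 1.0298.
Rocket A's interval is proper; time dilation gives Δt_B = γΔτ = 1.0298 × 301 s = 310 s.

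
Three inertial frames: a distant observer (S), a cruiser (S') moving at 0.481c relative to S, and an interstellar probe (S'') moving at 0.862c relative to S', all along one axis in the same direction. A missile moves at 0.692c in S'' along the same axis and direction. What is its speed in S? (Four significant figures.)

Apply u = (u'+v)/(1+u'v) twice. Missile in the cruiser frame: (0.692+0.862)/(1+0.692·0.862) = 1.554/1.596504 = 0.97338c.
That velocity, transformed to the rest frame of a distant observer: (0.97338+0.481)/(1+0.97338·0.481) = 1.45438/1.46819578 = 0.99059c.

0.9906c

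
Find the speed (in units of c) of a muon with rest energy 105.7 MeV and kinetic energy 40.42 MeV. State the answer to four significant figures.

0.6905c

γ = 1 + K/(mc²) = 1 + 40.42/105.7 = 1.3824.
β = √(1 − 1/γ²) = √(1 − 0.523278) = √0.476722 = 0.6905.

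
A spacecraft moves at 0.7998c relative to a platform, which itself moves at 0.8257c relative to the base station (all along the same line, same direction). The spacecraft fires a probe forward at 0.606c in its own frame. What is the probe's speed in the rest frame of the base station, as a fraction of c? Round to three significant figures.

0.995c

Apply u = (u'+v)/(1+u'v) twice. Probe in the platform frame: (0.606+0.7998)/(1+0.606·0.7998) = 1.4058/1.4846788 = 0.94687c.
That velocity, transformed to the rest frame of the base station: (0.94687+0.8257)/(1+0.94687·0.8257) = 1.77257/1.781830559 = 0.9948c.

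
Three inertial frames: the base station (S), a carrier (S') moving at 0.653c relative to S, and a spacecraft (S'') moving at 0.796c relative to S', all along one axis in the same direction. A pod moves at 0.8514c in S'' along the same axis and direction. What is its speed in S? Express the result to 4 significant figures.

First combine the pod and spacecraft (S''→S'): u₁ = (0.8514 + 0.796)/(1 + 0.8514×0.796) = 1.6474/1.6777144 = 0.98193.
Then combine with the carrier (S'→S): u = (0.98193 + 0.653)/(1 + 0.98193×0.653) = 1.63493/1.64120029 = 0.99618.

0.9962c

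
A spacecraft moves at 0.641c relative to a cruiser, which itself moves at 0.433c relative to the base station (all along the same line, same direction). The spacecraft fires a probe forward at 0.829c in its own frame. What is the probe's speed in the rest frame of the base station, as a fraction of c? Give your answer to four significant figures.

0.9839c

Compose velocities in two stages. Stage 1 (into S'): u₁ = (0.829+0.641)/(1+0.829×0.641) = 0.95991.
Stage 2 (into S): u = (0.95991+0.433)/(1+0.95991×0.433) = 0.98394, so the speed is 0.9839c.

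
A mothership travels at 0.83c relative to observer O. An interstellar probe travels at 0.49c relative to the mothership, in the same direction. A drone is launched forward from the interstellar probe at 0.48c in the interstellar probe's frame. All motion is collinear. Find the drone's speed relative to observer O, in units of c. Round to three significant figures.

0.978c

Apply u = (u'+v)/(1+u'v) twice. Drone in the mothership frame: (0.48+0.49)/(1+0.48·0.49) = 0.97/1.2352 = 0.7853c.
That velocity, transformed to the rest frame of observer O: (0.7853+0.83)/(1+0.7853·0.83) = 1.6153/1.651799 = 0.9779c.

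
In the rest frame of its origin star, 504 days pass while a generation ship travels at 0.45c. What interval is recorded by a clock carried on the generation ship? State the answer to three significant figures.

Lorentz factor: γ = (1 − 0.2025)^(−1/2) = 1.1198.
The generation ship's clock runs slow as seen from its origin star, so Δτ = Δt/γ = 504/1.1198 = 450 days.

450 days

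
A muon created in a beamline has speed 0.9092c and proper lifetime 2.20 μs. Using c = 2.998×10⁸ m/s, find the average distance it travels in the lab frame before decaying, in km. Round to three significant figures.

With β = 0.9092, γ = 1/√(1 − 0.9092²) = 1/√0.17335536 = 2.4018.
Lab-frame lifetime: Δt = γτ = 2.4018 × 2.20 μs = 5.284 μs.
Distance: d = vΔt = 0.9092 × 2.998×10⁸ m/s × 5.2840×10^-6 s = 1440 m = 1.44 km.

1.44 km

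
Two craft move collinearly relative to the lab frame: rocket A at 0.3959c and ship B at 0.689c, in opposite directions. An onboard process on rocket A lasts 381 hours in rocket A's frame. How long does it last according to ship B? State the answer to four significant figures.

Speed of rocket A in ship B's frame: u = (v_A + v_B)/(1 + v_A v_B/c²) = (0.3959 + 0.689)/(1 + 0.3959×0.689) = 1.0849/1.2727751 = 0.85239; |u| = 0.85239c.
At |u| = 0.85239c, γ = (1 − 0.726569)^(−1/2) = 1.9124.
Rocket A's interval is proper; time dilation gives Δt_B = γΔτ = 1.9124 × 381 hours = 728.6 hours.

728.6 hours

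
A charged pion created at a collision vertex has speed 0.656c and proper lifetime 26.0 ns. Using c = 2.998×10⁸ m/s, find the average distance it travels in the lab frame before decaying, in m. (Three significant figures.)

γ = 1/√(1 − β²) = 1/√(1 − 0.430336) = 1/√0.569664 = 1/0.754761 = 1.3249.
Lab-frame lifetime: Δt = γτ = 1.3249 × 26.0 ns = 34.447 ns.
Distance: d = vΔt = 0.656 × 2.998×10⁸ m/s × 3.4447×10^-8 s = 6.77 m.

6.77 m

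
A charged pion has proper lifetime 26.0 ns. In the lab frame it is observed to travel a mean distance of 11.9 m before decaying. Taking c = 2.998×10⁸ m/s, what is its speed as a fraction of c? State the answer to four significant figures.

0.8365c

d = βγcτ ⇒ βγ = d/(cτ) = 11.90 m / (7.7948 m) = 1.5267.
β = (βγ)/√(1+(βγ)²) = 1.5267/√3.33081 = 0.8365.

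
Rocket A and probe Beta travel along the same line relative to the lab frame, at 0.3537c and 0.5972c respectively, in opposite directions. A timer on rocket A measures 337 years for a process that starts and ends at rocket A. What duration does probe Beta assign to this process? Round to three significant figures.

544 years

Transform rocket A's velocity into probe Beta's frame: (0.3537 + 0.5972)/(1 + 0.3537·0.5972) = 0.9509/1.21122964, so the relative speed is 0.78507c.
γ for this relative speed: γ = 1/√(1 − 0.616335) = 1.6144.
Rocket A's interval is proper; time dilation gives Δt_B = γΔτ = 1.6144 × 337 years = 544 years.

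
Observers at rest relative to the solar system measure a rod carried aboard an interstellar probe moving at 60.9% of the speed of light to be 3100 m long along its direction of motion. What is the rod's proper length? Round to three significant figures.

Lorentz factor: γ = (1 − 0.370881)^(−1/2) = 1.2608.
Proper length: L₀ = γ·L = 1.2608 × 3100 = 3910 m.

3910 m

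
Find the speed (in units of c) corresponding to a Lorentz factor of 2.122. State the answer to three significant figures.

0.882c

β = √(1 − 1/γ²) = √(1 − 1/4.502884) = √0.77792 = 0.882.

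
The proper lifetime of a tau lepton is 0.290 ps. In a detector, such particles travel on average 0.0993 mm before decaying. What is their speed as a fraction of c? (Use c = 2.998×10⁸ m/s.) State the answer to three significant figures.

Let x = d/(cτ) = 9.930×10^-5 m / (2.998×10⁸ m/s × 2.900×10^-13 s) = 1.1421. Since d = βγcτ, x = βγ = β/√(1−β²).
Solving: β² = x²/(1+x²) = 1.30439/2.30439 = 0.566046, so β = 0.752.

0.752c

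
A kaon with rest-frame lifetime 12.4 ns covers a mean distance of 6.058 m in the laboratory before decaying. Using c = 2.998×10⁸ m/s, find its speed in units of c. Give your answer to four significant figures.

Let x = d/(cτ) = 6.058 m / (2.998×10⁸ m/s × 1.240×10^-8 s) = 1.6296. Since d = βγcτ, x = βγ = β/√(1−β²).
Solving: β² = x²/(1+x²) = 2.6556/3.6556 = 0.726447, so β = 0.8523.

0.8523c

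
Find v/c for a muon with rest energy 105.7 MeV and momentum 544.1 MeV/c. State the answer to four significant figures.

pc/(mc²) = 544.1/105.7 = 5.1476 = βγ = β/√(1−β²).
So β² = x²/(1 + x²) with x = 5.1476: x² = 26.4978, β² = 26.4978/27.4978 = 0.963633, β = 0.9816.

0.9816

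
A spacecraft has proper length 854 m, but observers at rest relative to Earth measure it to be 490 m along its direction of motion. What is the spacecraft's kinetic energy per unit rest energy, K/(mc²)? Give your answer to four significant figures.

0.7429

From L = L₀/γ: γ = 854/490 = 1.74286.
Since K = (γ−1)mc², K/(mc²) = 1.74286 − 1 = 0.7429.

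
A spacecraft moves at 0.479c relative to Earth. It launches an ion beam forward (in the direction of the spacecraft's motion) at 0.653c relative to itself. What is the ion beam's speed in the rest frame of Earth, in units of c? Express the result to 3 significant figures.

In units of c, u = (u' + v)/(1 + u'v) with u' = 0.653 and v = 0.479.
Numerator: 0.653 + 0.479 = 1.132. Denominator: 1 + (0.653)(0.479) = 1.312787.
u = 1.132/1.312787 = 0.86229, so the speed is 0.862c.

0.862c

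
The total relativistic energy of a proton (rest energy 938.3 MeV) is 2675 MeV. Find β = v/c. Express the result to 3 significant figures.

0.936

γ = E/(mc²) = 2675/938.3 = 2.8509.
β = √(1 − 1/γ²) = √(1 − 0.123037) = √0.876963 = 0.936.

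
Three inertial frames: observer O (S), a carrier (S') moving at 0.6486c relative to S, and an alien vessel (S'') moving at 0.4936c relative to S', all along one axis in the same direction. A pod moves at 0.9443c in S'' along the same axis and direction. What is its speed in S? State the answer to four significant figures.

0.9959c

Apply u = (u'+v)/(1+u'v) twice. Pod in the carrier frame: (0.9443+0.4936)/(1+0.9443·0.4936) = 1.4379/1.46610648 = 0.98076c.
That velocity, transformed to the rest frame of observer O: (0.98076+0.6486)/(1+0.98076·0.6486) = 1.62936/1.636120936 = 0.99587c.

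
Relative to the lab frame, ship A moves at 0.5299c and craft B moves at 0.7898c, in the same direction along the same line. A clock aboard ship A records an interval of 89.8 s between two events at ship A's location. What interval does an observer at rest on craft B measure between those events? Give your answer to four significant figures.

Speed of ship A in craft B's frame: u = (v_A − v_B)/(1 − v_A v_B/c²) = (0.5299 − 0.7898)/(1 − 0.5299×0.7898) = −0.2599/0.58148498 = −0.44696; |u| = 0.44696c.
γ for this relative speed: γ = 1/√(1 − 0.199773) = 1.1179.
Ship A's interval is proper; time dilation gives Δt_B = γΔτ = 1.1179 × 89.8 s = 100.4 s.

100.4 s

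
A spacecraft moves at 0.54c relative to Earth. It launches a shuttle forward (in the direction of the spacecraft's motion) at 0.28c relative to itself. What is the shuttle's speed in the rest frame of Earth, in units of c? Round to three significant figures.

0.712c

Relativistic velocity addition: u = (u' + v)/(1 + u'v/c²), with u' = 0.28c and v = 0.54c.
Numerator: 0.28 + 0.54 = 0.82. Denominator: 1 + (0.28)(0.54) = 1.1512.
u = 0.82/1.1512 = 0.7123, so the speed is 0.712c.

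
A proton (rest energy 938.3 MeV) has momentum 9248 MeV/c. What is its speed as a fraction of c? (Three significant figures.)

0.995c

pc/(mc²) = 9248/938.3 = 9.8561 = βγ = β/√(1−β²).
So β² = x²/(1 + x²) with x = 9.8561: x² = 97.1427, β² = 97.1427/98.1427 = 0.989811, β = 0.995.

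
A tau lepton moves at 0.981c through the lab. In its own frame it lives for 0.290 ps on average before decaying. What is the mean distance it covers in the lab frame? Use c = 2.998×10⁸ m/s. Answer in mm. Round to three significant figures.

0.440 mm

With β = 0.981, γ = 1/√(1 − 0.981²) = 1/√0.037639 = 5.1544.
Lab-frame lifetime: Δt = γτ = 5.1544 × 0.290 ps = 1.4948 ps.
Distance: d = vΔt = 0.981 × 2.998×10⁸ m/s × 1.4948×10^-12 s = 4.40×10^-4 m = 0.440 mm.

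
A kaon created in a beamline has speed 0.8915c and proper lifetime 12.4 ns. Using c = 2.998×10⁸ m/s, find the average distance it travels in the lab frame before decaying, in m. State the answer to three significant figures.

γ = 1/√(1 − β²) = 1/√(1 − 0.79477225) = 1/√0.20522775 = 1/0.453021 = 2.2074.
Lab-frame lifetime: Δt = γτ = 2.2074 × 12.4 ns = 27.372 ns.
Distance: d = vΔt = 0.8915 × 2.998×10⁸ m/s × 2.7372×10^-8 s = 7.32 m.

7.32 m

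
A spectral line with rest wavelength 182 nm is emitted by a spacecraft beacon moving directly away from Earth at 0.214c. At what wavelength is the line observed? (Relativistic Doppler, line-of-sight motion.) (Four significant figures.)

226.2 nm

Relativistic Doppler for wavelength: λ_obs = λ_src · √((1+β)/(1−β)).
With β = 0.214: factor = √(1.214/0.786) = 1.2428.
λ_obs = 182 × 1.2428 = 226.2 nm.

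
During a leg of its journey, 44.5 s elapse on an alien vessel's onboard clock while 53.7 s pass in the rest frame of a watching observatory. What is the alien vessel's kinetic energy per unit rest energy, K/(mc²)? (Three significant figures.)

0.207

The time-dilation ratio gives γ = 53.7/44.5 = 1.20674.
Since K = (γ−1)mc², K/(mc²) = 1.20674 − 1 = 0.207.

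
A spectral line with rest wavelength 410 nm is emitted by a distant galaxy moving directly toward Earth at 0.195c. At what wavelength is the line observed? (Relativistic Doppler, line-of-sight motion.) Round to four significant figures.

Relativistic Doppler for wavelength: λ_obs = λ_src · √((1−β)/(1+β)).
With β = 0.195: factor = √(0.805/1.195) = 0.82076.
λ_obs = 410 × 0.82076 = 336.5 nm.

336.5 nm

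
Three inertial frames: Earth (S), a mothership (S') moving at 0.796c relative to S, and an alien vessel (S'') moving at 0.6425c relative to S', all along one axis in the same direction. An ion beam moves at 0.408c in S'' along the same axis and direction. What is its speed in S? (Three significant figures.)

0.979c

Apply u = (u'+v)/(1+u'v) twice. Ion beam in the mothership frame: (0.408+0.6425)/(1+0.408·0.6425) = 1.0505/1.26214 = 0.83232c.
That velocity, transformed to the rest frame of Earth: (0.83232+0.796)/(1+0.83232·0.796) = 1.62832/1.66252672 = 0.97942c.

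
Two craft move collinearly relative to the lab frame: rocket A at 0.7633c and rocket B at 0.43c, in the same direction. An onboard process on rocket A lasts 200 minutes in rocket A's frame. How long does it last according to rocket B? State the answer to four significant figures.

230.4 minutes

Transform rocket A's velocity into rocket B's frame: (0.7633 − 0.43)/(1 − 0.7633·0.43) = 0.3333/0.671781, so the relative speed is 0.49614c.
γ for this relative speed: γ = 1/√(1 − 0.246155) = 1.1518.
Rocket A's interval is proper; time dilation gives Δt_B = γΔτ = 1.1518 × 200 minutes = 230.4 minutes.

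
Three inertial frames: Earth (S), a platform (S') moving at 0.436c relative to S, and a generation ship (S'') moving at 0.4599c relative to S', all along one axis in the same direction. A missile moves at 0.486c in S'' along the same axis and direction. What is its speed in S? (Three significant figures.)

0.904c

First combine the missile and generation ship (S''→S'): u₁ = (0.486 + 0.4599)/(1 + 0.486×0.4599) = 0.9459/1.2235114 = 0.7731.
Then combine with the platform (S'→S): u = (0.7731 + 0.436)/(1 + 0.7731×0.436) = 1.2091/1.3370716 = 0.90429.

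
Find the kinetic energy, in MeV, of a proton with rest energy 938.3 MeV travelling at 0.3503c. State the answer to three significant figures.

γ = 1/√(1 − β²) = 1/√(1 − 0.12271009) = 1/√0.87728991 = 1.067649.
Kinetic energy: K = (γ − 1)mc² = (1.067649 − 1) × 938.3 MeV = 0.067649 × 938.3 = 63.5 MeV.

63.5 MeV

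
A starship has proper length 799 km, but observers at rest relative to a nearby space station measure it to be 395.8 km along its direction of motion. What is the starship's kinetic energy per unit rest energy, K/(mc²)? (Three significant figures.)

1.02

From L = L₀/γ: γ = 799/395.8 = 2.0187.
K/(mc²) = γ − 1 = 2.0187 − 1 = 1.02.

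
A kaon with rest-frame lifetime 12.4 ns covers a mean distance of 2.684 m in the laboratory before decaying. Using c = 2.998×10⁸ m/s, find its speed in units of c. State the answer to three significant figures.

0.585c

Lab distance = (lab lifetime)·v = γτ·βc, so βγ = d/(cτ) = 2.684/(2.998×10⁸ × 1.240×10^-8) = 0.72199.
With βγ = 0.72199: γ² = 1 + (βγ)² = 1.52127, and β = (βγ)/γ = 0.72199/1.2334 = 0.585.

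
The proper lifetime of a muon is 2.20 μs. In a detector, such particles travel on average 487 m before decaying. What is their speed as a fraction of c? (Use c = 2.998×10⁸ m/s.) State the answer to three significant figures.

0.594c

d = βγcτ ⇒ βγ = d/(cτ) = 487.0 m / (659.56 m) = 0.73837.
β = (βγ)/√(1+(βγ)²) = 0.73837/√1.54519 = 0.594.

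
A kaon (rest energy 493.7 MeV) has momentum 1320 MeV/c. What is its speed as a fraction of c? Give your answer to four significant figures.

βγ = pc/(mc²) = 1320/493.7 = 2.6737.
Since γ² = 1 + (βγ)² = 8.14867, γ = √8.14867 = 2.85459, and β = (βγ)/γ = 2.6737/2.85459 = 0.9366.

0.9366c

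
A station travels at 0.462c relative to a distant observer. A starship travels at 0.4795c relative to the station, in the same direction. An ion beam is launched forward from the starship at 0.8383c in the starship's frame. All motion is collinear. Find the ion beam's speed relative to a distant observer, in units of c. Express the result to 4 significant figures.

First combine the ion beam and starship (S''→S'): u₁ = (0.8383 + 0.4795)/(1 + 0.8383×0.4795) = 1.3178/1.40196485 = 0.93997.
Then combine with the station (S'→S): u = (0.93997 + 0.462)/(1 + 0.93997×0.462) = 1.40197/1.43426614 = 0.97748.

0.9775c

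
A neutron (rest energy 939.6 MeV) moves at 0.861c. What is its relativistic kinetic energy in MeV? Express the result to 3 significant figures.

β² = 0.741321, so γ = 1/√0.258679 = 1.96616.
Kinetic energy: K = (γ − 1)mc² = (1.96616 − 1) × 939.6 MeV = 0.96616 × 939.6 = 908 MeV.

908 MeV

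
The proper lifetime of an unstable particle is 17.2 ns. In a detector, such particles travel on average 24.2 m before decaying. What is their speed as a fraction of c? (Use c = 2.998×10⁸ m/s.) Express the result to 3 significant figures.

0.978c

d = βγcτ ⇒ βγ = d/(cτ) = 24.20 m / (5.15656 m) = 4.6931.
β = (βγ)/√(1+(βγ)²) = 4.6931/√23.0252 = 0.978.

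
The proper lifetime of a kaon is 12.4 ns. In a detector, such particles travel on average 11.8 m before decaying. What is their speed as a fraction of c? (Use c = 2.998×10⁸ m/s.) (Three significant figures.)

0.954c

Lab distance = (lab lifetime)·v = γτ·βc, so βγ = d/(cτ) = 11.80/(2.998×10⁸ × 1.240×10^-8) = 3.1742.
With βγ = 3.1742: γ² = 1 + (βγ)² = 11.0755, and β = (βγ)/γ = 3.1742/3.32799 = 0.954.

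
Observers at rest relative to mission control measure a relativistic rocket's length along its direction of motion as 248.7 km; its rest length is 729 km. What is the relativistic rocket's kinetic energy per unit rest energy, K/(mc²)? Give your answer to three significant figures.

1.93

γ = L₀/L = 729/248.7 = 2.93124.
K/(mc²) = γ − 1 = 2.93124 − 1 = 1.93.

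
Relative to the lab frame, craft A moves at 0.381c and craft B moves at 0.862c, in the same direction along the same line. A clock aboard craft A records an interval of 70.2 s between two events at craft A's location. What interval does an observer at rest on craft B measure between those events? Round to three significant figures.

101 s

Speed of craft A in craft B's frame: u = (v_A − v_B)/(1 − v_A v_B/c²) = (0.381 − 0.862)/(1 − 0.381×0.862) = −0.481/0.671578 = −0.71622; |u| = 0.71622c.
γ for this relative speed: γ = 1/√(1 − 0.512971) = 1.4329.
The clock on craft A records proper time, so craft B measures Δt = γΔτ = 1.4329 × 70.2 = 101 s.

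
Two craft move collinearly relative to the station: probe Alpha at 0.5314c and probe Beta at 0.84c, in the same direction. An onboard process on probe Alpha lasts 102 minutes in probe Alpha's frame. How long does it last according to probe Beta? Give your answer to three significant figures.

Transform probe Alpha's velocity into probe Beta's frame: (0.5314 − 0.84)/(1 − 0.5314·0.84) = −0.3086/0.553624, so the relative speed is 0.55742c.
γ for this relative speed: γ = 1/√(1 − 0.310717) = 1.2045.
The clock on probe Alpha records proper time, so probe Beta measures Δt = γΔτ = 1.2045 × 102 = 123 minutes.

123 minutes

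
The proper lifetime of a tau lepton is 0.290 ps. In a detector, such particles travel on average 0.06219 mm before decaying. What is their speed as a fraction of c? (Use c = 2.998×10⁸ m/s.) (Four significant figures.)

d = βγcτ ⇒ βγ = d/(cτ) = 6.219×10^-5 m / (8.6942×10^-5 m) = 0.7153.
β = (βγ)/√(1+(βγ)²) = 0.7153/√1.511654 = 0.5818.

0.5818c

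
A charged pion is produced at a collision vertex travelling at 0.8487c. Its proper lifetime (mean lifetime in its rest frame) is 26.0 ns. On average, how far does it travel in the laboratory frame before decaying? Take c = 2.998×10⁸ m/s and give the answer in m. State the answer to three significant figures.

12.5 m

γ = 1/√(1 − β²) = 1/√(1 − 0.72029169) = 1/√0.27970831 = 1/0.528875 = 1.8908.
Lab-frame lifetime: Δt = γτ = 1.8908 × 26.0 ns = 49.161 ns.
Distance: d = vΔt = 0.8487 × 2.998×10⁸ m/s × 4.9161×10^-8 s = 12.5 m.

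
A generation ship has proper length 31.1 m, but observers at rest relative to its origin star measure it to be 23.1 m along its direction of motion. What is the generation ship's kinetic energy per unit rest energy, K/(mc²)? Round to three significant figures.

0.346

Length contraction gives γ = L₀/L = 31.1/23.1 = 1.34632.
Since K = (γ−1)mc², K/(mc²) = 1.34632 − 1 = 0.346.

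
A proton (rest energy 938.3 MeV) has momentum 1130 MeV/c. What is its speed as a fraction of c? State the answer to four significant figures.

0.7693c

pc/(mc²) = 1130/938.3 = 1.2043 = βγ = β/√(1−β²).
So β² = x²/(1 + x²) with x = 1.2043: x² = 1.45034, β² = 1.45034/2.45034 = 0.591893, β = 0.7693.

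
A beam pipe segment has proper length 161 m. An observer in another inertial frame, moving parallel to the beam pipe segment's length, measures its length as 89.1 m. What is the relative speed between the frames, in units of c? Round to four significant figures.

Length contraction gives γ = L₀/L = 161/89.1 = 1.807.
β = √(1 − 1/γ²) = √0.693745 = 0.8329.

0.8329c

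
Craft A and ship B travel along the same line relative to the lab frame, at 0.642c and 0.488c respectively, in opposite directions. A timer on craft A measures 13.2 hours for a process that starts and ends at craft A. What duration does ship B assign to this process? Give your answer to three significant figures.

Transform craft A's velocity into ship B's frame: (0.642 + 0.488)/(1 + 0.642·0.488) = 1.13/1.313296, so the relative speed is 0.86043c.
γ for this relative speed: γ = 1/√(1 − 0.74034) = 1.9624.
The clock on craft A records proper time, so ship B measures Δt = γΔτ = 1.9624 × 13.2 = 25.9 hours.

25.9 hours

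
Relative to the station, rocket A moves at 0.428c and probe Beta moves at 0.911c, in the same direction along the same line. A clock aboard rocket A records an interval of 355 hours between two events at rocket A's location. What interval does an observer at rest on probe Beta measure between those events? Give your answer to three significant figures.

Speed of rocket A in probe Beta's frame: u = (v_A − v_B)/(1 − v_A v_B/c²) = (0.428 − 0.911)/(1 − 0.428×0.911) = −0.483/0.610092 = −0.79168; |u| = 0.79168c.
At |u| = 0.79168c, γ = (1 − 0.626757)^(−1/2) = 1.6368.
Rocket A's interval is proper; time dilation gives Δt_B = γΔτ = 1.6368 × 355 hours = 581 hours.

581 hours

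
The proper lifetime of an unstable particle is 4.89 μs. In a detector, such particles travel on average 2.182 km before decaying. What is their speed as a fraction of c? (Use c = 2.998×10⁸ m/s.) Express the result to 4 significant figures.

0.8301c

Lab distance = (lab lifetime)·v = γτ·βc, so βγ = d/(cτ) = 2182/(2.998×10⁸ × 4.890×10^-6) = 1.4884.
With βγ = 1.4884: γ² = 1 + (βγ)² = 3.21533, and β = (βγ)/γ = 1.4884/1.79313 = 0.8301.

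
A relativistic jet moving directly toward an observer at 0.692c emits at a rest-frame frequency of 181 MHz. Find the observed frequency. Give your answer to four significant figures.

Relativistic Doppler (source moving toward): f_obs = f_src · √((1+β)/(1−β)).
With β = 0.692: factor = √(1.692/0.308) = 2.3438.
f_obs = 181 × 2.3438 = 424.2 MHz.

424.2 MHz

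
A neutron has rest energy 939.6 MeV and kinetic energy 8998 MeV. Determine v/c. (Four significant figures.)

K = (γ−1)mc², so γ = 1 + 8998/939.6 = 10.576.
Then v/c = √(1 − γ⁻²) = √(1 − 0.0089404) = √0.9910596 = 0.9955.

0.9955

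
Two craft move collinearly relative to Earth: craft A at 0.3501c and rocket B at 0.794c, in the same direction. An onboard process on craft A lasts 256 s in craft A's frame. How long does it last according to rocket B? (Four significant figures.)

The velocity of craft A relative to rocket B is (0.3501 − 0.794)c / (1 − 0.3501×0.794) = −0.6148c; relative speed 0.6148c.
γ for this relative speed: γ = 1/√(1 − 0.377979) = 1.2679.
The clock on craft A records proper time, so rocket B measures Δt = γΔτ = 1.2679 × 256 = 324.6 s.

324.6 s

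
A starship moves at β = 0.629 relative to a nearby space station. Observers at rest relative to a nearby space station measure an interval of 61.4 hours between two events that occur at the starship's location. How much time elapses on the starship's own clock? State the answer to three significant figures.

47.7 hours

With β = 0.629, γ = 1/√(1 − 0.629²) = 1/√0.604359 = 1.2863.
The starship's clock runs slow as seen from a nearby space station, so Δτ = Δt/γ = 61.4/1.2863 = 47.7 hours.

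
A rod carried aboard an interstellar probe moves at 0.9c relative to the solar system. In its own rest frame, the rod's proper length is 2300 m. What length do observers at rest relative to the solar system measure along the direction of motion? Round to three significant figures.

With β = 0.9, γ = 1/√(1 − 0.9²) = 1/√0.19 = 2.2942.
Along the direction of motion the measured length is L₀/γ = 2300/2.2942 = 1000 m.

1000 m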